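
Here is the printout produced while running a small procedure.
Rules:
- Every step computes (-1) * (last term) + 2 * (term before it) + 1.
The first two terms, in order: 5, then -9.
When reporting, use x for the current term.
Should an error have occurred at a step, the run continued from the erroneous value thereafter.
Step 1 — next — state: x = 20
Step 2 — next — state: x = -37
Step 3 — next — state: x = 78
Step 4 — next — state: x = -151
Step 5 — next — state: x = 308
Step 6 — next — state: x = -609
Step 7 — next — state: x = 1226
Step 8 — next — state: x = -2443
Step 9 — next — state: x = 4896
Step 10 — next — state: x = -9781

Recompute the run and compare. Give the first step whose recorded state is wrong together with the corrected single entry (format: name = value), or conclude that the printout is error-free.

no error

Recomputing the run from the initial state:
step 1: x = 20
step 2: x = -37
step 3: x = 78
step 4: x = -151
step 5: x = 308
step 6: x = -609
step 7: x = 1226
step 8: x = -2443
step 9: x = 4896
step 10: x = -9781
This matches the printout at every step.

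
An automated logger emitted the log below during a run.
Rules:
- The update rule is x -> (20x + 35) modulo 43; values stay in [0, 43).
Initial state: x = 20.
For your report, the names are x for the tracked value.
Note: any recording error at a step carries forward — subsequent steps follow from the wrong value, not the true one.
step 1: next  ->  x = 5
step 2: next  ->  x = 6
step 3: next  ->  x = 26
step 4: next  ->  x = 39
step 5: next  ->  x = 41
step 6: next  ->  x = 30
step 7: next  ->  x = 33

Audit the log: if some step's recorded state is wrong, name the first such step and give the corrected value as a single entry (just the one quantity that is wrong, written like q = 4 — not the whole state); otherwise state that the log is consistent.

step 6, x = 38

Recomputing the run from the initial state:
step 1: x = 5
step 2: x = 6
step 3: x = 26
step 4: x = 39
step 5: x = 41
step 6: x = 38
step 7: x = 21
The first disagreement with the log is at step 6, where the value should be x = 38.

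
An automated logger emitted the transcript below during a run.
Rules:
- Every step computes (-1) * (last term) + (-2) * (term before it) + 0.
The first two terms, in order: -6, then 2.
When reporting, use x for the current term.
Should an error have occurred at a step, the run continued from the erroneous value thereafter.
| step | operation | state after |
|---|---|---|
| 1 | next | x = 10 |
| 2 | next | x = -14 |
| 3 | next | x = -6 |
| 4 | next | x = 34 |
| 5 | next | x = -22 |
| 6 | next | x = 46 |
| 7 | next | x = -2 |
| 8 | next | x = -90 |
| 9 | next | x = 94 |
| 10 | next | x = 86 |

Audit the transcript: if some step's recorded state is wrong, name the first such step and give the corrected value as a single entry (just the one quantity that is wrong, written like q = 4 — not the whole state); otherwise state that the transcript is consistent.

step 6, x = -46

Recomputing the run from the initial state:
step 1: x = 10
step 2: x = -14
step 3: x = -6
step 4: x = 34
step 5: x = -22
step 6: x = -46
step 7: x = 90
step 8: x = 2
step 9: x = -182
step 10: x = 178
The first disagreement with the transcript is at step 6, where the value should be x = -46.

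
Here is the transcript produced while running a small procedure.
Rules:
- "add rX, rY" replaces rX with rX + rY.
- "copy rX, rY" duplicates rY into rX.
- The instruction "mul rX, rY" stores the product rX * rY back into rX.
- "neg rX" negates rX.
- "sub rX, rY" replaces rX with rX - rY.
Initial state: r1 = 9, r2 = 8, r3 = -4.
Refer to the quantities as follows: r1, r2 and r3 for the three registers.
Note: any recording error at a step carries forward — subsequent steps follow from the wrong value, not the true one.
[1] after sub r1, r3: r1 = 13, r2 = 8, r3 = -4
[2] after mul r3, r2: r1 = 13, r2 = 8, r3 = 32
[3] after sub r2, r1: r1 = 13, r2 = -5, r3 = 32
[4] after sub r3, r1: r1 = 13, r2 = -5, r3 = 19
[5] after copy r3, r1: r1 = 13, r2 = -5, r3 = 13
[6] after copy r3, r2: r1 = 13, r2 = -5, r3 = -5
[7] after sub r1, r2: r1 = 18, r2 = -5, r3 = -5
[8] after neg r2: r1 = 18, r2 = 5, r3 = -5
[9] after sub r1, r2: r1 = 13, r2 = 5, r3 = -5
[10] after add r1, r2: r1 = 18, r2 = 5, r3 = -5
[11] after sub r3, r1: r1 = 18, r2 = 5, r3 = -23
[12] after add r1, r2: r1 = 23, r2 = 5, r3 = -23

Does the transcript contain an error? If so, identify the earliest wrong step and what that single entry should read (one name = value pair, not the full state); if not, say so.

step 2, r3 = -32

step 1: r1 = 9 - -4 = 13 -> matches
step 2: r3 = -4 * 8 = -32 -> this is not what the transcript shows
First incorrect step: 2; the correct value is r3 = -32.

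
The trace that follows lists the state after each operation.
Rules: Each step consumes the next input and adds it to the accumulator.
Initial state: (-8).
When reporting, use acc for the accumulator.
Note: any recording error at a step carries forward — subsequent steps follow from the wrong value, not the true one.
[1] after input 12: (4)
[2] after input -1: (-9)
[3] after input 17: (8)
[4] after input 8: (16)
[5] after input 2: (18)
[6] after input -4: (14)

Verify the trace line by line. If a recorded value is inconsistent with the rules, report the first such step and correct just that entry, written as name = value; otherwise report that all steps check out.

step 1: acc = -8 + 12 = 4 -> exactly as logged
step 2: acc = 4 + -1 = 3 -> a discrepancy with the trace
The earliest wrong entry is at step 2: it should read acc = 3.

step 2, acc = 3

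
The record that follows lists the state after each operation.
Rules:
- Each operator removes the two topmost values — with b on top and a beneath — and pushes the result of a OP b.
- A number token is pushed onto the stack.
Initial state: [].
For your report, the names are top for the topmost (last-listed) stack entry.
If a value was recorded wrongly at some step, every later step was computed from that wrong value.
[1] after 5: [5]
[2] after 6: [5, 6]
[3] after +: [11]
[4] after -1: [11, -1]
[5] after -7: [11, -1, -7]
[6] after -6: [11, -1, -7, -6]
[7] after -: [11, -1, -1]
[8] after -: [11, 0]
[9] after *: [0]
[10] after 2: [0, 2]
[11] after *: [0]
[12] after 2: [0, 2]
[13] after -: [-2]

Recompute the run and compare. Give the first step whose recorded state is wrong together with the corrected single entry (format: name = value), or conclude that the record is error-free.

1. push 5: top = 5 (in agreement)
2. push 6: top = 6 (checks out)
3. 5 + 6 = 11 (agrees with the record)
4. push -1: top = -1 (agrees with the record)
5. push -7: top = -7 (matches)
6. push -6: top = -6 (verified)
7. -7 - -6 = -1 (exactly as logged)
8. -1 - -1 = 0 (confirmed correct)
9. 11 * 0 = 0 (same as recorded)
10. push 2: top = 2 (consistent with the record)
11. 0 * 2 = 0 (no discrepancy)
12. push 2: top = 2 (no discrepancy)
13. 0 - 2 = -2 (no discrepancy)
Every step is consistent.

no error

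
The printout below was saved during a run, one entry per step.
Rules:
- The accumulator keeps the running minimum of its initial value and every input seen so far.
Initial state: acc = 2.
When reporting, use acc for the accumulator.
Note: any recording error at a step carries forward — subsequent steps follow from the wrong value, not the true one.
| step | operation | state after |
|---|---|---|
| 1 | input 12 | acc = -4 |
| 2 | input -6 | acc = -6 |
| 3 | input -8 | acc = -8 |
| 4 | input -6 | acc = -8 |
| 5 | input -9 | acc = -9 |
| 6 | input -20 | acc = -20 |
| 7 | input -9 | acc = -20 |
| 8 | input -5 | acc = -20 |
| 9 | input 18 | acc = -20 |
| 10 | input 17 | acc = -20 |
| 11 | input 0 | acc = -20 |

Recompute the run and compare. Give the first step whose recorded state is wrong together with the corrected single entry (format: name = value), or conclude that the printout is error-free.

step 1, acc = 2

step 1: acc = min(2, 12) = 2 -> first mismatch against the printout
The earliest wrong entry is at step 1: it should read acc = 2.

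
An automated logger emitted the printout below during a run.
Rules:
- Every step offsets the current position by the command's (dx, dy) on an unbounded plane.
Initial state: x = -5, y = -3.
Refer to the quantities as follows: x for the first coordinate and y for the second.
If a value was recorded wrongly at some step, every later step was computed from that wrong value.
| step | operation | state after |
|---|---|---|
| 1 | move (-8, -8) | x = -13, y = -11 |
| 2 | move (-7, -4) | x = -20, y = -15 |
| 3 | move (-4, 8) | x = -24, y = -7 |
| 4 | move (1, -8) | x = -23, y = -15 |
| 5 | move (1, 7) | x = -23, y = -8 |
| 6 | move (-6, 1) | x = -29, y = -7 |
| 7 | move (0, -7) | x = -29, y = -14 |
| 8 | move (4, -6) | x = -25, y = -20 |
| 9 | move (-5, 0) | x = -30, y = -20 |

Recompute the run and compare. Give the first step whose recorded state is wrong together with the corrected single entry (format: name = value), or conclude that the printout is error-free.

Step 1: x = -5 + (-8) = -13, y = -3 + (-8) = -11 — exactly as logged.
Step 2: x = -13 + (-7) = -20, y = -11 + (-4) = -15 — in agreement.
Step 3: x = -20 + (-4) = -24, y = -15 + (8) = -7 — agrees with the printout.
Step 4: x = -24 + (1) = -23, y = -7 + (-8) = -15 — same as recorded.
Step 5: x = -23 + (1) = -22, y = -15 + (7) = -8 — the printout has a different value.
Step 5 is the first one off; corrected, x = -22.

step 5, x = -22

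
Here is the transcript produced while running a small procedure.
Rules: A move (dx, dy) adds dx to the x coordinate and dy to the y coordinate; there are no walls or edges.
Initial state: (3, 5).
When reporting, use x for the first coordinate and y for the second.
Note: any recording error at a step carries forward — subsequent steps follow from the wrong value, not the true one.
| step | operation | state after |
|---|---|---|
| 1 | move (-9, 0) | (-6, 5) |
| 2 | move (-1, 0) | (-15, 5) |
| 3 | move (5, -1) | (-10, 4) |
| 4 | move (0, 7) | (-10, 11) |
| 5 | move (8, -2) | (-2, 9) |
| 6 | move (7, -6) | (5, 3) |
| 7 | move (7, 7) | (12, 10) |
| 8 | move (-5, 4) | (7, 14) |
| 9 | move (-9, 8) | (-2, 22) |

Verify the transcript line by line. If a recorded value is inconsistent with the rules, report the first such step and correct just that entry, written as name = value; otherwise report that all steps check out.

1. x = 3 + (-9) = -6, y = 5 + (0) = 5 (in agreement)
2. x = -6 + (-1) = -7, y = 5 + (0) = 5 (the entry is off here)
The earliest wrong entry is at step 2: it should read x = -7.

step 2, x = -7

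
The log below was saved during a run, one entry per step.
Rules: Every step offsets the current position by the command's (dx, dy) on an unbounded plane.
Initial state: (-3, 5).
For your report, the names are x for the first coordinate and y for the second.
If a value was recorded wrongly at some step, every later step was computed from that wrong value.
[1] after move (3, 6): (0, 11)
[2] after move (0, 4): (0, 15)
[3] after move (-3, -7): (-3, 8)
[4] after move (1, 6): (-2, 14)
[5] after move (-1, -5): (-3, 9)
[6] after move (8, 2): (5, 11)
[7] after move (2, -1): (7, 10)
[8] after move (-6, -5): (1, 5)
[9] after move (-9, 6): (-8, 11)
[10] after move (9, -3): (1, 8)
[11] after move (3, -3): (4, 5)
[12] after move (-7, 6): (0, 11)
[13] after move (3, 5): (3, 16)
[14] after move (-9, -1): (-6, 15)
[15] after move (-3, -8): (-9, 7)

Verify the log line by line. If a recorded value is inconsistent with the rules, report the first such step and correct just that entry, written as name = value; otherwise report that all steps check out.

step 12, x = -3

Step 1: x = -3 + (3) = 0, y = 5 + (6) = 11 — confirmed correct.
Step 2: x = 0 + (0) = 0, y = 11 + (4) = 15 — checks out.
Step 3: x = 0 + (-3) = -3, y = 15 + (-7) = 8 — same as recorded.
Step 4: x = -3 + (1) = -2, y = 8 + (6) = 14 — in agreement.
Step 5: x = -2 + (-1) = -3, y = 14 + (-5) = 9 — same as recorded.
Step 6: x = -3 + (8) = 5, y = 9 + (2) = 11 — no discrepancy.
Step 7: x = 5 + (2) = 7, y = 11 + (-1) = 10 — same as recorded.
Step 8: x = 7 + (-6) = 1, y = 10 + (-5) = 5 — verified.
Step 9: x = 1 + (-9) = -8, y = 5 + (6) = 11 — no discrepancy.
Step 10: x = -8 + (9) = 1, y = 11 + (-3) = 8 — agrees with the log.
Step 11: x = 1 + (3) = 4, y = 8 + (-3) = 5 — confirmed correct.
Step 12: x = 4 + (-7) = -3, y = 5 + (6) = 11 — a discrepancy with the log.
That makes step 12 the first incorrect line — x = -3 is what it should show.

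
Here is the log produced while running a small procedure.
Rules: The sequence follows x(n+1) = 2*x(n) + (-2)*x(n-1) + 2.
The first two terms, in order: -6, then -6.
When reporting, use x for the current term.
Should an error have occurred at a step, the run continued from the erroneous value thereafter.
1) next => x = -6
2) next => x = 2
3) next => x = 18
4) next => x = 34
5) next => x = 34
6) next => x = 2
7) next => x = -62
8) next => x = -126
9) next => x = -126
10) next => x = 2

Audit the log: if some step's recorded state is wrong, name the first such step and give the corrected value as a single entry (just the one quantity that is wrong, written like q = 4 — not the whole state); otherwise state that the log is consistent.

Recomputing the run from the initial state:
step 1: x = 2
step 2: x = 18
step 3: x = 34
step 4: x = 34
step 5: x = 2
step 6: x = -62
step 7: x = -126
step 8: x = -126
step 9: x = 2
step 10: x = 258
The first disagreement with the log is at step 1, where the value should be x = 2.

step 1, x = 2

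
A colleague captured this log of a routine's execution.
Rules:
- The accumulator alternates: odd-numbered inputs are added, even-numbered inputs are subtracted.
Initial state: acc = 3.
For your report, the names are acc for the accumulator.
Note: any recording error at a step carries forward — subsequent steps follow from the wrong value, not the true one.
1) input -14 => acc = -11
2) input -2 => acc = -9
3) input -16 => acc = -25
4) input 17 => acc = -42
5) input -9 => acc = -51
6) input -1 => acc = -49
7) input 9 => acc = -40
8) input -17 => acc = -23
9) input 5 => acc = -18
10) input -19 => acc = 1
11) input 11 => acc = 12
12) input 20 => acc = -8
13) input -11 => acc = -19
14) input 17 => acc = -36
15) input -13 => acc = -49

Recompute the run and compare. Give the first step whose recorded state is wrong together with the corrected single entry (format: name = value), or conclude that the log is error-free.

step 6, acc = -50

Recomputing the run from the initial state:
step 1: acc = -11
step 2: acc = -9
step 3: acc = -25
step 4: acc = -42
step 5: acc = -51
step 6: acc = -50
step 7: acc = -41
step 8: acc = -24
step 9: acc = -19
step 10: acc = 0
step 11: acc = 11
step 12: acc = -9
step 13: acc = -20
step 14: acc = -37
step 15: acc = -50
The first disagreement with the log is at step 6, where the value should be acc = -50.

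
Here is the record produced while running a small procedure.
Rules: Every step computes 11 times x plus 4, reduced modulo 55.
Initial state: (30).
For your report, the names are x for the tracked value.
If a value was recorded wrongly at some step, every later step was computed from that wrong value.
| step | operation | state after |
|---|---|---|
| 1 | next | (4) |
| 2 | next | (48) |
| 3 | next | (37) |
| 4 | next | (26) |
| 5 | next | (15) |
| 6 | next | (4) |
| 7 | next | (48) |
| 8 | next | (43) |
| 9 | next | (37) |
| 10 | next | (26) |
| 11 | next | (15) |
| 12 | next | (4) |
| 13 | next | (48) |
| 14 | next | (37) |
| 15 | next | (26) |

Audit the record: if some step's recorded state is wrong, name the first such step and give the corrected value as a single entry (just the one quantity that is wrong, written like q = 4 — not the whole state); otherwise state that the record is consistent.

Step 1: x = (11*30 + 4) mod 55 = 4 — in agreement.
Step 2: x = (11*4 + 4) mod 55 = 48 — consistent with the record.
Step 3: x = (11*48 + 4) mod 55 = 37 — checks out.
Step 4: x = (11*37 + 4) mod 55 = 26 — same as recorded.
Step 5: x = (11*26 + 4) mod 55 = 15 — matches.
Step 6: x = (11*15 + 4) mod 55 = 4 — checks out.
Step 7: x = (11*4 + 4) mod 55 = 48 — exactly as logged.
Step 8: x = (11*48 + 4) mod 55 = 37 — this is not what the record shows.
So the first discrepancy is step 8, where the right value is x = 37.

step 8, x = 37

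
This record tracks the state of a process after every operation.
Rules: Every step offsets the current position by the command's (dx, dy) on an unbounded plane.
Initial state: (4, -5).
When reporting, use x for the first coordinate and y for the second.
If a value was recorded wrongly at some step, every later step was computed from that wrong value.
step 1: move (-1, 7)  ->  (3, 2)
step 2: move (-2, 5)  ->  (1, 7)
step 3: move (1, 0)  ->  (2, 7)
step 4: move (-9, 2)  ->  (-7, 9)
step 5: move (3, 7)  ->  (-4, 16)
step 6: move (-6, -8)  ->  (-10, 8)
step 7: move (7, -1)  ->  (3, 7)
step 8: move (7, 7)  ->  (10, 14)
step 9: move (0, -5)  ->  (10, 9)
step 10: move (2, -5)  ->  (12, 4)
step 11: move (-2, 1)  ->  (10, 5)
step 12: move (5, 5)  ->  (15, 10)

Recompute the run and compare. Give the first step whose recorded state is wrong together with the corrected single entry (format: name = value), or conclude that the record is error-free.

Recomputing the run from the initial state:
step 1: x = 3, y = 2
step 2: x = 1, y = 7
step 3: x = 2, y = 7
step 4: x = -7, y = 9
step 5: x = -4, y = 16
step 6: x = -10, y = 8
step 7: x = -3, y = 7
step 8: x = 4, y = 14
step 9: x = 4, y = 9
step 10: x = 6, y = 4
step 11: x = 4, y = 5
step 12: x = 9, y = 10
The first disagreement with the record is at step 7, where the value should be x = -3.

step 7, x = -3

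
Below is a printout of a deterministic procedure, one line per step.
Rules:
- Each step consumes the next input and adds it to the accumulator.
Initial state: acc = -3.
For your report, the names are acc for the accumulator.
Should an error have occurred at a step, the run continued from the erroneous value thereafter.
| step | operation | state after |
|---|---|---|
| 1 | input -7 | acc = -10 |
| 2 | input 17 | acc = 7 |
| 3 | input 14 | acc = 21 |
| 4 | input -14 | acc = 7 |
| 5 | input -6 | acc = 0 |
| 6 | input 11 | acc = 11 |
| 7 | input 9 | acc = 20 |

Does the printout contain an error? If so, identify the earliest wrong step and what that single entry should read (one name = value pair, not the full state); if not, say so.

Recomputing the run from the initial state:
step 1: acc = -10
step 2: acc = 7
step 3: acc = 21
step 4: acc = 7
step 5: acc = 1
step 6: acc = 12
step 7: acc = 21
The first disagreement with the printout is at step 5, where the value should be acc = 1.

step 5, acc = 1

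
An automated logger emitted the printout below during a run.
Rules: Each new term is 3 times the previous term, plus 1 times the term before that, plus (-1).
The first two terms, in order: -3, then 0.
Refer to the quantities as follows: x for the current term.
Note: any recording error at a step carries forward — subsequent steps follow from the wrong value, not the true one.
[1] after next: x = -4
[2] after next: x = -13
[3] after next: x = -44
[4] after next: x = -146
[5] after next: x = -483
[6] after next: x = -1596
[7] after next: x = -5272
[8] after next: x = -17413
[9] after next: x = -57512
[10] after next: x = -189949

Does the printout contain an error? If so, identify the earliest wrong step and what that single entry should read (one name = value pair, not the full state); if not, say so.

step 1: x = 3*(0) + (1)*(-3) + (-1) = -4 -> confirmed correct
step 2: x = 3*(-4) + (1)*(0) + (-1) = -13 -> confirmed correct
step 3: x = 3*(-13) + (1)*(-4) + (-1) = -44 -> consistent with the printout
step 4: x = 3*(-44) + (1)*(-13) + (-1) = -146 -> same as recorded
step 5: x = 3*(-146) + (1)*(-44) + (-1) = -483 -> exactly as logged
step 6: x = 3*(-483) + (1)*(-146) + (-1) = -1596 -> same as recorded
step 7: x = 3*(-1596) + (1)*(-483) + (-1) = -5272 -> verified
step 8: x = 3*(-5272) + (1)*(-1596) + (-1) = -17413 -> no discrepancy
step 9: x = 3*(-17413) + (1)*(-5272) + (-1) = -57512 -> matches
step 10: x = 3*(-57512) + (1)*(-17413) + (-1) = -189950 -> not what was recorded
The earliest wrong entry is at step 10: it should read x = -189950.

step 10, x = -189950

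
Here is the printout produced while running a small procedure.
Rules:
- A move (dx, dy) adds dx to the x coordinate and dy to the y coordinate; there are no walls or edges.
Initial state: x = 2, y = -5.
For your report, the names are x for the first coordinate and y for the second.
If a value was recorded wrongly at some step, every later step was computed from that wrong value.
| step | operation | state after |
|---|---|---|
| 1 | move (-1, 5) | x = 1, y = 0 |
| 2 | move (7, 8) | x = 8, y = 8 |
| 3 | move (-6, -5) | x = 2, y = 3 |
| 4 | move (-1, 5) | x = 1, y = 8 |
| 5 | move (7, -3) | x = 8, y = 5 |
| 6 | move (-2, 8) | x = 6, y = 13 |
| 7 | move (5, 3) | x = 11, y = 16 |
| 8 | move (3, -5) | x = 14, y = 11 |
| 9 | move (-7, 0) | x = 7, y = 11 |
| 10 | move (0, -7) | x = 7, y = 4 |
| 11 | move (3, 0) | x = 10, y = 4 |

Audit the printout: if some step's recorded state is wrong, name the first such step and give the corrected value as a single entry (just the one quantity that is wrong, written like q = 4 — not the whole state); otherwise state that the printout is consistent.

Step 1: x = 2 + (-1) = 1, y = -5 + (5) = 0 — no discrepancy.
Step 2: x = 1 + (7) = 8, y = 0 + (8) = 8 — no discrepancy.
Step 3: x = 8 + (-6) = 2, y = 8 + (-5) = 3 — agrees with the printout.
Step 4: x = 2 + (-1) = 1, y = 3 + (5) = 8 — verified.
Step 5: x = 1 + (7) = 8, y = 8 + (-3) = 5 — same as recorded.
Step 6: x = 8 + (-2) = 6, y = 5 + (8) = 13 — checks out.
Step 7: x = 6 + (5) = 11, y = 13 + (3) = 16 — consistent with the printout.
Step 8: x = 11 + (3) = 14, y = 16 + (-5) = 11 — no discrepancy.
Step 9: x = 14 + (-7) = 7, y = 11 + (0) = 11 — same as recorded.
Step 10: x = 7 + (0) = 7, y = 11 + (-7) = 4 — same as recorded.
Step 11: x = 7 + (3) = 10, y = 4 + (0) = 4 — matches.
The whole run recomputes cleanly — no discrepancies.

no error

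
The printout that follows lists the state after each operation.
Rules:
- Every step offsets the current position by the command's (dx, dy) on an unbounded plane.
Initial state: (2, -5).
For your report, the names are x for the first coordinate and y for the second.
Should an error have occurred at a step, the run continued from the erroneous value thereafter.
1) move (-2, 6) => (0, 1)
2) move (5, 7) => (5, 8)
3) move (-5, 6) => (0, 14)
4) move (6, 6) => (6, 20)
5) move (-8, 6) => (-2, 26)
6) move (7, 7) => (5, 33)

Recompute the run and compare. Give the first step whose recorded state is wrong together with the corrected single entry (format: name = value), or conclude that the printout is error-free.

1. x = 2 + (-2) = 0, y = -5 + (6) = 1 (exactly as logged)
2. x = 0 + (5) = 5, y = 1 + (7) = 8 (in agreement)
3. x = 5 + (-5) = 0, y = 8 + (6) = 14 (agrees with the printout)
4. x = 0 + (6) = 6, y = 14 + (6) = 20 (same as recorded)
5. x = 6 + (-8) = -2, y = 20 + (6) = 26 (same as recorded)
6. x = -2 + (7) = 5, y = 26 + (7) = 33 (consistent with the printout)
Every step is consistent.

no error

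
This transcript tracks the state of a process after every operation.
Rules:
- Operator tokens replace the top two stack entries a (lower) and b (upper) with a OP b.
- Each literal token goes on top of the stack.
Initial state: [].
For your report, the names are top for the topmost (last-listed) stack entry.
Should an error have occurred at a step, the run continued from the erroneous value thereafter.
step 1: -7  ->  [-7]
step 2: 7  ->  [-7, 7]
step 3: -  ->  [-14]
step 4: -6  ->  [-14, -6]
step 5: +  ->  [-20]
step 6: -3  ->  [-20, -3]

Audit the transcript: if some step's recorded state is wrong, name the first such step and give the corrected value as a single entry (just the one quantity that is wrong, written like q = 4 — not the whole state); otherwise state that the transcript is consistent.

no error

Recomputing the run from the initial state:
step 1: [-7]
step 2: [-7, 7]
step 3: [-14]
step 4: [-14, -6]
step 5: [-20]
step 6: [-20, -3]
This matches the transcript at every step.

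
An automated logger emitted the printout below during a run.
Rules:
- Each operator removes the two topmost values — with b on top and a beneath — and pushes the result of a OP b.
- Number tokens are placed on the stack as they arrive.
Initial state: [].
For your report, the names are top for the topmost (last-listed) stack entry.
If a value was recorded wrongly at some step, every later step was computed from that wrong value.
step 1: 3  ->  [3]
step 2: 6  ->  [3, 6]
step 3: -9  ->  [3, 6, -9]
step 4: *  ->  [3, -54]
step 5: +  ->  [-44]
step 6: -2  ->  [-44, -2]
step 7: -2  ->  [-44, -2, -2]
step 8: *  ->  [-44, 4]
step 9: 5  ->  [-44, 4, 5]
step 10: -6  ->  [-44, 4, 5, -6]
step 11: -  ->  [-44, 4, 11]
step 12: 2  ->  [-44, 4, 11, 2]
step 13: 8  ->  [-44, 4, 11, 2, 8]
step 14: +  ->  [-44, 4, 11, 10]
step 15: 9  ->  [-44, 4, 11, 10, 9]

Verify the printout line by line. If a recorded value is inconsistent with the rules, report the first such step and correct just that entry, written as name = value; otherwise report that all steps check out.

step 5, top = -51

1. push 3: top = 3 (agrees with the printout)
2. push 6: top = 6 (confirmed correct)
3. push -9: top = -9 (confirmed correct)
4. 6 * -9 = -54 (in agreement)
5. 3 + -54 = -51 (the printout disagrees here)
First incorrect step: 5; the correct value is top = -51.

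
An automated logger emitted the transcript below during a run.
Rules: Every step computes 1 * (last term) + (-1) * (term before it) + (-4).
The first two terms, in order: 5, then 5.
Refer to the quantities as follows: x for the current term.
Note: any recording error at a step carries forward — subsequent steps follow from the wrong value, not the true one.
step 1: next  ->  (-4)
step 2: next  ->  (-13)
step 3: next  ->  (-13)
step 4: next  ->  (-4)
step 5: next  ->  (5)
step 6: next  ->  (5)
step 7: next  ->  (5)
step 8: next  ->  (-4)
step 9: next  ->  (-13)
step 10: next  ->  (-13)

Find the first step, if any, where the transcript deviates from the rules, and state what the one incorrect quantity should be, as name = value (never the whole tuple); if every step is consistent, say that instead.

step 7, x = -4

step 1: x = 1*(5) + (-1)*(5) + (-4) = -4 -> exactly as logged
step 2: x = 1*(-4) + (-1)*(5) + (-4) = -13 -> no discrepancy
step 3: x = 1*(-13) + (-1)*(-4) + (-4) = -13 -> checks out
step 4: x = 1*(-13) + (-1)*(-13) + (-4) = -4 -> in agreement
step 5: x = 1*(-4) + (-1)*(-13) + (-4) = 5 -> matches
step 6: x = 1*(5) + (-1)*(-4) + (-4) = 5 -> agrees with the transcript
step 7: x = 1*(5) + (-1)*(5) + (-4) = -4 -> the transcript has a different value
The audit stops at step 7: the recorded entry is wrong and should be x = -4.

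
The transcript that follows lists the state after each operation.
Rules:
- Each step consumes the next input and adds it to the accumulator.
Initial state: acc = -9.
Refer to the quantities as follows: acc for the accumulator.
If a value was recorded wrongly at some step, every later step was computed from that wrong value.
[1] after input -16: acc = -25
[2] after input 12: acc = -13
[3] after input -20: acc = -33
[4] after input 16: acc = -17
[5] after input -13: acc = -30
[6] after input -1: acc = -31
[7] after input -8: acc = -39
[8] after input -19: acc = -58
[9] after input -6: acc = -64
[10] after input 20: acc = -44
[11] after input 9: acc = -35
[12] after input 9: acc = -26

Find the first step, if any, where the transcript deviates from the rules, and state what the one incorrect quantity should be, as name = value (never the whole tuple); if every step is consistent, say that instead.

1. acc = -9 + -16 = -25 (consistent with the transcript)
2. acc = -25 + 12 = -13 (consistent with the transcript)
3. acc = -13 + -20 = -33 (in agreement)
4. acc = -33 + 16 = -17 (no discrepancy)
5. acc = -17 + -13 = -30 (in agreement)
6. acc = -30 + -1 = -31 (consistent with the transcript)
7. acc = -31 + -8 = -39 (no discrepancy)
8. acc = -39 + -19 = -58 (agrees with the transcript)
9. acc = -58 + -6 = -64 (in agreement)
10. acc = -64 + 20 = -44 (no discrepancy)
11. acc = -44 + 9 = -35 (exactly as logged)
12. acc = -35 + 9 = -26 (in agreement)
The recomputation confirms every line.

no error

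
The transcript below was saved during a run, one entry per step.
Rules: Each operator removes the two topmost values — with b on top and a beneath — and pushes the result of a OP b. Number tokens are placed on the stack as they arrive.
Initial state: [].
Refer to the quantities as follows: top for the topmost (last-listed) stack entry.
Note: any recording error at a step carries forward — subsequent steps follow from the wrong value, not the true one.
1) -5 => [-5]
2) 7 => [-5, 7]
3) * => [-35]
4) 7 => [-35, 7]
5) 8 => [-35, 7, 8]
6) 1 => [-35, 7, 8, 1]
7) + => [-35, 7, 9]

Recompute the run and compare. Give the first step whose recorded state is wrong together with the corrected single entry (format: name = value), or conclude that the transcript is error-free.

Step 1: push -5: top = -5 — in agreement.
Step 2: push 7: top = 7 — agrees with the transcript.
Step 3: -5 * 7 = -35 — checks out.
Step 4: push 7: top = 7 — checks out.
Step 5: push 8: top = 8 — verified.
Step 6: push 1: top = 1 — no discrepancy.
Step 7: 8 + 1 = 9 — confirmed correct.
All entries verified; no error found.

no error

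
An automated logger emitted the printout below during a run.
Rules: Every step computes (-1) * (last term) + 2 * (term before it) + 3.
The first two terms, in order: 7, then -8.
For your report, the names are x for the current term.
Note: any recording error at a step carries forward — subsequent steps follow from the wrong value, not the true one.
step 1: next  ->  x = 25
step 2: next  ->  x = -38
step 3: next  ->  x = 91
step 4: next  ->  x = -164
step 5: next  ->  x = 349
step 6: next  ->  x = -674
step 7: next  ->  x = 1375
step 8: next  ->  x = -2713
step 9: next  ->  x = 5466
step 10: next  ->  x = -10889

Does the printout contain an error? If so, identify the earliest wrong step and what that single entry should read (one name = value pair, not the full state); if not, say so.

step 1: x = -1*(-8) + (2)*(7) + (3) = 25 -> verified
step 2: x = -1*(25) + (2)*(-8) + (3) = -38 -> verified
step 3: x = -1*(-38) + (2)*(25) + (3) = 91 -> same as recorded
step 4: x = -1*(91) + (2)*(-38) + (3) = -164 -> agrees with the printout
step 5: x = -1*(-164) + (2)*(91) + (3) = 349 -> same as recorded
step 6: x = -1*(349) + (2)*(-164) + (3) = -674 -> verified
step 7: x = -1*(-674) + (2)*(349) + (3) = 1375 -> matches
step 8: x = -1*(1375) + (2)*(-674) + (3) = -2720 -> the entry is off here
First deviation found at step 8; the corrected entry is x = -2720.

step 8, x = -2720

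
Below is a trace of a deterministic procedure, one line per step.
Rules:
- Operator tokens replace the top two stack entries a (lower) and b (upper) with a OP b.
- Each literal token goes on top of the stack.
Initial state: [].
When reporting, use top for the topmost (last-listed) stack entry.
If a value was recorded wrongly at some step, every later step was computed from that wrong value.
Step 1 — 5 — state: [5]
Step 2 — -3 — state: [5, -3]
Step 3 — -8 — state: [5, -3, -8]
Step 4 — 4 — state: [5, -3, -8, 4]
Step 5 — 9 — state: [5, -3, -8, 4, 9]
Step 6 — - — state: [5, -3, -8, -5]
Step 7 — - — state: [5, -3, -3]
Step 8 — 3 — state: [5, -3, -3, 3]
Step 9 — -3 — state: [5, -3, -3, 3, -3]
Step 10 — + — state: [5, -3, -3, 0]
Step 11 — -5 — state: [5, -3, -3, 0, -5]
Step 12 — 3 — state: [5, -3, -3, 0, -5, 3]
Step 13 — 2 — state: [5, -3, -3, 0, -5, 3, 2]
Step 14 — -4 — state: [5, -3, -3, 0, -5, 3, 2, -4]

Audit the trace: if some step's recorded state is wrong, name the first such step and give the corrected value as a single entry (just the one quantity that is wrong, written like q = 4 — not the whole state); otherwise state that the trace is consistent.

no error

Recomputing the run from the initial state:
step 1: [5]
step 2: [5, -3]
step 3: [5, -3, -8]
step 4: [5, -3, -8, 4]
step 5: [5, -3, -8, 4, 9]
step 6: [5, -3, -8, -5]
step 7: [5, -3, -3]
step 8: [5, -3, -3, 3]
step 9: [5, -3, -3, 3, -3]
step 10: [5, -3, -3, 0]
step 11: [5, -3, -3, 0, -5]
step 12: [5, -3, -3, 0, -5, 3]
step 13: [5, -3, -3, 0, -5, 3, 2]
step 14: [5, -3, -3, 0, -5, 3, 2, -4]
This matches the trace at every step.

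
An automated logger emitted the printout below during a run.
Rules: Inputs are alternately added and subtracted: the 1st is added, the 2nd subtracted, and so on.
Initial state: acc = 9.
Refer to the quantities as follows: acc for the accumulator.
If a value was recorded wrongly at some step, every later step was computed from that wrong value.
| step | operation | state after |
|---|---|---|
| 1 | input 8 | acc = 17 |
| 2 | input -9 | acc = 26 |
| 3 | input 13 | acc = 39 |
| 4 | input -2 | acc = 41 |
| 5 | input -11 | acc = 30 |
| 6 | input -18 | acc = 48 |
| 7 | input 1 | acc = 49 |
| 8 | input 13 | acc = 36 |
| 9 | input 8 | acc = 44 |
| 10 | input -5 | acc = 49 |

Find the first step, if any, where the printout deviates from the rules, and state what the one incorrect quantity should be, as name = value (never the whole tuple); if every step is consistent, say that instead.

Recomputing the run from the initial state:
step 1: acc = 17
step 2: acc = 26
step 3: acc = 39
step 4: acc = 41
step 5: acc = 30
step 6: acc = 48
step 7: acc = 49
step 8: acc = 36
step 9: acc = 44
step 10: acc = 49
This matches the printout at every step.

no error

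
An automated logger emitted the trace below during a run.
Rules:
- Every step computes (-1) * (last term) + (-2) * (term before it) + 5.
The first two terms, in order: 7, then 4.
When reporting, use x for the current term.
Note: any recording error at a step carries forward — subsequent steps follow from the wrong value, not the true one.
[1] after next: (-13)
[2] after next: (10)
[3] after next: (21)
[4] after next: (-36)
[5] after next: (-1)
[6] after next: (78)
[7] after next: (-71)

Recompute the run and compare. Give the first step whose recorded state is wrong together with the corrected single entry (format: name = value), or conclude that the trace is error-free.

1. x = -1*(4) + (-2)*(7) + (5) = -13 (in agreement)
2. x = -1*(-13) + (-2)*(4) + (5) = 10 (matches)
3. x = -1*(10) + (-2)*(-13) + (5) = 21 (matches)
4. x = -1*(21) + (-2)*(10) + (5) = -36 (confirmed correct)
5. x = -1*(-36) + (-2)*(21) + (5) = -1 (same as recorded)
6. x = -1*(-1) + (-2)*(-36) + (5) = 78 (agrees with the trace)
7. x = -1*(78) + (-2)*(-1) + (5) = -71 (verified)
The whole run recomputes cleanly — no discrepancies.

no error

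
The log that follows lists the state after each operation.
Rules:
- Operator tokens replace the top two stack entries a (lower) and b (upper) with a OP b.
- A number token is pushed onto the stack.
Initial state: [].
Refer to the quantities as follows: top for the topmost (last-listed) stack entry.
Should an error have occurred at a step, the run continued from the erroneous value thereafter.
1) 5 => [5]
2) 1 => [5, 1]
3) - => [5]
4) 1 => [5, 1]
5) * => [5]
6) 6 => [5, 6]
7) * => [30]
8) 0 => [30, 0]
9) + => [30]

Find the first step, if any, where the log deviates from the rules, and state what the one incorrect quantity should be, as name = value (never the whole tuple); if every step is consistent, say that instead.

step 3, top = 4

Recomputing the run from the initial state:
step 1: [5]
step 2: [5, 1]
step 3: [4]
step 4: [4, 1]
step 5: [4]
step 6: [4, 6]
step 7: [24]
step 8: [24, 0]
step 9: [24]
The first disagreement with the log is at step 3, where the value should be top = 4.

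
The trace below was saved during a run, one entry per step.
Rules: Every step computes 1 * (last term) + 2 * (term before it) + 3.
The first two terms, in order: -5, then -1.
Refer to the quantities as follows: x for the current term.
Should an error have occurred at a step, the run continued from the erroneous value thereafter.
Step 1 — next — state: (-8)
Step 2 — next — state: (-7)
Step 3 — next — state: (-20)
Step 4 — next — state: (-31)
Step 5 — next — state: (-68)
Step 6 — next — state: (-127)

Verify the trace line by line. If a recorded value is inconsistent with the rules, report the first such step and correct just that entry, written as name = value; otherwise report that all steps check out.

no error

Recomputing the run from the initial state:
step 1: x = -8
step 2: x = -7
step 3: x = -20
step 4: x = -31
step 5: x = -68
step 6: x = -127
This matches the trace at every step.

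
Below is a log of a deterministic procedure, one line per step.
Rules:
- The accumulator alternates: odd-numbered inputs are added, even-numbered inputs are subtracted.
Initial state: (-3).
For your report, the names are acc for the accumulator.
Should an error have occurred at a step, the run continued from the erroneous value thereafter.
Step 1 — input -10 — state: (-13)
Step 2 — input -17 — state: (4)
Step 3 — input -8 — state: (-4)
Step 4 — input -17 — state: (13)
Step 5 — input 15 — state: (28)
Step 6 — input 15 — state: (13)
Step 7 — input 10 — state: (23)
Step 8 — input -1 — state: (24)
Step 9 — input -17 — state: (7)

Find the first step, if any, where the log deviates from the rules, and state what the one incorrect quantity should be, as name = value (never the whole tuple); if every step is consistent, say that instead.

no error

Recomputing the run from the initial state:
step 1: acc = -13
step 2: acc = 4
step 3: acc = -4
step 4: acc = 13
step 5: acc = 28
step 6: acc = 13
step 7: acc = 23
step 8: acc = 24
step 9: acc = 7
This matches the log at every step.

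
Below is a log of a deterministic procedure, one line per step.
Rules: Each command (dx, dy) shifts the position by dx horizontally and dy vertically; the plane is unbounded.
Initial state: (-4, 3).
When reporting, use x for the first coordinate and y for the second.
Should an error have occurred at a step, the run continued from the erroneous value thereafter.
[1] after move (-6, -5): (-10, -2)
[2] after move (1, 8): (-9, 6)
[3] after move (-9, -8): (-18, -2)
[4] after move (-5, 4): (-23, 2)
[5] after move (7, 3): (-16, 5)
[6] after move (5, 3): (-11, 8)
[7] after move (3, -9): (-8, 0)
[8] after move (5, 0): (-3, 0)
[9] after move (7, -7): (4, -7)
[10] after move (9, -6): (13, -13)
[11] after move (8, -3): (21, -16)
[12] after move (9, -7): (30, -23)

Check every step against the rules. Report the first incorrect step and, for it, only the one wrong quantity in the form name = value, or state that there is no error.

Recomputing the run from the initial state:
step 1: x = -10, y = -2
step 2: x = -9, y = 6
step 3: x = -18, y = -2
step 4: x = -23, y = 2
step 5: x = -16, y = 5
step 6: x = -11, y = 8
step 7: x = -8, y = -1
step 8: x = -3, y = -1
step 9: x = 4, y = -8
step 10: x = 13, y = -14
step 11: x = 21, y = -17
step 12: x = 30, y = -24
The first disagreement with the log is at step 7, where the value should be y = -1.

step 7, y = -1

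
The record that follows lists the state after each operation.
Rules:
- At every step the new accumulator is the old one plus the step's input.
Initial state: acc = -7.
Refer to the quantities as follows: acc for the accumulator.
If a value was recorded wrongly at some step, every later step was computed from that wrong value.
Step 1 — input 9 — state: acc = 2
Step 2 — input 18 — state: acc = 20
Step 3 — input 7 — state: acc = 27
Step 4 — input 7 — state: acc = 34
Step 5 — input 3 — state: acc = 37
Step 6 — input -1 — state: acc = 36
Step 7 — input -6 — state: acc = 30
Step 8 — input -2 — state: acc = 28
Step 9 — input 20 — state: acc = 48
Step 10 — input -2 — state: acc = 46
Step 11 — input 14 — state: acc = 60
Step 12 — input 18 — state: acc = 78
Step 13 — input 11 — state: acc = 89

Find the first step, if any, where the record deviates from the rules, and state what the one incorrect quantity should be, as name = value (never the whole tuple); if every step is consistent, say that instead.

no error

Recomputing the run from the initial state:
step 1: acc = 2
step 2: acc = 20
step 3: acc = 27
step 4: acc = 34
step 5: acc = 37
step 6: acc = 36
step 7: acc = 30
step 8: acc = 28
step 9: acc = 48
step 10: acc = 46
step 11: acc = 60
step 12: acc = 78
step 13: acc = 89
This matches the record at every step.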